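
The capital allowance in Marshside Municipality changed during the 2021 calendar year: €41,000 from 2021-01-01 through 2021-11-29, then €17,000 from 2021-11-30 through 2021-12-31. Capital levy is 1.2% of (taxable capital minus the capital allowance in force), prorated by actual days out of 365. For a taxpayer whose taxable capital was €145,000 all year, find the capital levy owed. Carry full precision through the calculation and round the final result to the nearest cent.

2021-01-01 to 2021-11-29: 333 days, exemption €41,000 → (€145,000 − €41,000) × 1.2% × 333/365 = €1,138.5863
2021-11-30 to 2021-12-31: 32 days, exemption €17,000 → (€145,000 − €17,000) × 1.2% × 32/365 = €134.6630
Total = €1,273.2493

€1,273.25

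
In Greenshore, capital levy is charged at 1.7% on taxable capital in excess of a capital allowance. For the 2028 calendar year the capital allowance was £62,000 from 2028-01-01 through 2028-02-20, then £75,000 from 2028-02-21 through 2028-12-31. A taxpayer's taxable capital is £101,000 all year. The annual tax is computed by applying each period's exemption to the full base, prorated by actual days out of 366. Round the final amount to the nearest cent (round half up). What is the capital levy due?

2028-01-01 to 2028-02-20: 51 days, exemption £62,000 → (£101,000 − £62,000) × 1.7% × 51/366 = £92.3852
2028-02-21 to 2028-12-31: 315 days, exemption £75,000 → (£101,000 − £75,000) × 1.7% × 315/366 = £380.4098
Total = £472.7951

£472.80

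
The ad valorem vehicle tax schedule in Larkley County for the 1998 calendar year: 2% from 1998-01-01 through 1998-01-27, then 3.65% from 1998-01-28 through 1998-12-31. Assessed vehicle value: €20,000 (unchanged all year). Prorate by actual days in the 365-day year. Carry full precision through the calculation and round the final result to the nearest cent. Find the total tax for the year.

€705.59

1998-01-01 to 1998-01-27: 27 days at 2% → €20,000 × 2% × 27/365 = €29.5890
1998-01-28 to 1998-12-31: 338 days at 3.65% → €20,000 × 3.65% × 338/365 = €676.0000
Total = €705.5890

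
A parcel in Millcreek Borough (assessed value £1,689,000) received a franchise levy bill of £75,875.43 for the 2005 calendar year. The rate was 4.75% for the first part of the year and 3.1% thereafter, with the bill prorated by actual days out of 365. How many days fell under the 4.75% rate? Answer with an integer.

308 days

Let d = days at the first rate; then 365 − d days at the second rate.
£1,689,000 × [4.75%·d + 3.1%·(365−d)] / 365 = £75,875.43
Solving gives d = 308, so the new rate took effect on November 5, 2005.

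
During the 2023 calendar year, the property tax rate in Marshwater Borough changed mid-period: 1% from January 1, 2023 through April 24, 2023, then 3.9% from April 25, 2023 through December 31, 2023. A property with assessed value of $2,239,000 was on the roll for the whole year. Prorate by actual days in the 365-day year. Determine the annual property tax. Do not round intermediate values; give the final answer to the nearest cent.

January 1 – April 24, 2023: 114 days at 1% → $2,239,000 × 1% × 114/365 = $6,993.0411
April 25 – December 31, 2023: 251 days at 3.9% → $2,239,000 × 3.9% × 251/365 = $60,048.1397
Total = $67,041.1808

$67,041.18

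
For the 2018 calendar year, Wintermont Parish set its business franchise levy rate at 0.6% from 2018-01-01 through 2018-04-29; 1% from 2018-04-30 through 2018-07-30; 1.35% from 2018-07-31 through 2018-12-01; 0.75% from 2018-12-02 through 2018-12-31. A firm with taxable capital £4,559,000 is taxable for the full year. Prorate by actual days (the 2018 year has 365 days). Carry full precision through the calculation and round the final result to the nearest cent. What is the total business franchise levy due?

2018-01-01 to 2018-04-29: 119 days at 0.6% → £4,559,000 × 0.6% × 119/365 = £8,918.1534
2018-04-30 to 2018-07-30: 92 days at 1% → £4,559,000 × 1% × 92/365 = £11,491.1781
2018-07-31 to 2018-12-01: 124 days at 1.35% → £4,559,000 × 1.35% × 124/365 = £20,908.9479
2018-12-02 to 2018-12-31: 30 days at 0.75% → £4,559,000 × 0.75% × 30/365 = £2,810.3425
Total = £44,128.6219

£44,128.62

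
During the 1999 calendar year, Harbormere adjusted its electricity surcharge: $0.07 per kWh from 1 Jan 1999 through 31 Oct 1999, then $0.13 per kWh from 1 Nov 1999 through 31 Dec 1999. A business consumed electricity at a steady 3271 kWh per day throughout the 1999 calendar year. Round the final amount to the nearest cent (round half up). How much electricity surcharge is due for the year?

$95,545.91

1 Jan – 31 Oct 1999: 304 days × 3271 kWh/day = 994,384 kWh at $0.07/kWh → $69,606.88
1 Nov – 31 Dec 1999: 61 days × 3271 kWh/day = 199,531 kWh at $0.13/kWh → $25,939.03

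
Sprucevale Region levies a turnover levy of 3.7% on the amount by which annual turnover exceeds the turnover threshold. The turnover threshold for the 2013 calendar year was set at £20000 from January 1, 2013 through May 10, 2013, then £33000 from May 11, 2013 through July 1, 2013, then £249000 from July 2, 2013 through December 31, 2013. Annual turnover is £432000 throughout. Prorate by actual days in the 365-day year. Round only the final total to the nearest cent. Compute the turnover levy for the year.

£10927.37

January 1 – May 10, 2013: 130 days, exemption £20000 → (£432000 − £20000) × 3.7% × 130/365 = £5429.3699
May 11 – July 1, 2013: 52 days, exemption £33000 → (£432000 − £33000) × 3.7% × 52/365 = £2103.2219
July 2 – December 31, 2013: 183 days, exemption £249000 → (£432000 − £249000) × 3.7% × 183/365 = £3394.7753
Total = £10927.3671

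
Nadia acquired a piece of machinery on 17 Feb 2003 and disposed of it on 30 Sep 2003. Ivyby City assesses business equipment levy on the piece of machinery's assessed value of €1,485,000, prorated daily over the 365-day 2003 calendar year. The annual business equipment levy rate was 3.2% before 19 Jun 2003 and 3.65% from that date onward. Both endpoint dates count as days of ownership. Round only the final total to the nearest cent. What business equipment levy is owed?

17 Feb – 18 Jun 2003: 122 days at 3.2% → €1,485,000 × 3.2% × 122/365 = €15,883.3973
19 Jun – 30 Sep 2003: 104 days at 3.65% → €1,485,000 × 3.65% × 104/365 = €15,444.0000
Total = €31,327.3973

€31,327.40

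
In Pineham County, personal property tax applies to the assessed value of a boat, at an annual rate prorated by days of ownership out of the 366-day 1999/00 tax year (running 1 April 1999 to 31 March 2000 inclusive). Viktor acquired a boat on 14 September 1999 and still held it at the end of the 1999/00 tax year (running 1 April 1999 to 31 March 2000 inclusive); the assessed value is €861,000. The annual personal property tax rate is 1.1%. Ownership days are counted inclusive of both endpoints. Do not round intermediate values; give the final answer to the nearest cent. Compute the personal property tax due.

Days held (14 September 1999 – 31 March 2000): 200 out of 366
Tax = €861,000 × 1.1% × 200/366 = €5,175.4098

€5,175.41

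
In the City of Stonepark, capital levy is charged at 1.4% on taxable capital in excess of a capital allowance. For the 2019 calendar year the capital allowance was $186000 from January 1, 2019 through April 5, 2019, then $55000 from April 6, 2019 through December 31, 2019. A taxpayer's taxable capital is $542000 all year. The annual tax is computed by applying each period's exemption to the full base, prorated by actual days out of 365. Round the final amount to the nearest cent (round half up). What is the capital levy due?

January 1 – April 5, 2019: 95 days, exemption $186000 → ($542000 − $186000) × 1.4% × 95/365 = $1297.2055
April 6 – December 31, 2019: 270 days, exemption $55000 → ($542000 − $55000) × 1.4% × 270/365 = $5043.4521
Total = $6340.6575

$6340.66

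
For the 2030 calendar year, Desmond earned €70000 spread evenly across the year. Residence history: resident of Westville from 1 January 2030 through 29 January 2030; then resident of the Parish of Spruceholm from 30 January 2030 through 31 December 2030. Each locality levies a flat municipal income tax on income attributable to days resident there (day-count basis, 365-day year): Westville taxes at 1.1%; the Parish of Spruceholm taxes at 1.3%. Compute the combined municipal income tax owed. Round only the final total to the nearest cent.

€898.88

Westville, 1 January – 29 January 2030: 29 days → €70000 × 1.1% × 29/365 = €61.1781
The Parish of Spruceholm, 30 January – 31 December 2030: 336 days → €70000 × 1.3% × 336/365 = €837.6986
Total = €898.8767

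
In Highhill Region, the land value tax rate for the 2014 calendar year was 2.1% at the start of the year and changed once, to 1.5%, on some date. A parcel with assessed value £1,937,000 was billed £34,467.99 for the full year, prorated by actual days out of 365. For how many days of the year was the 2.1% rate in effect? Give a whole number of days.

170 days

Let d = days at the first rate; then 365 − d days at the second rate.
£1,937,000 × [2.1%·d + 1.5%·(365−d)] / 365 = £34,467.99
Solving gives d = 170, so the new rate took effect on 20 Jun 2014.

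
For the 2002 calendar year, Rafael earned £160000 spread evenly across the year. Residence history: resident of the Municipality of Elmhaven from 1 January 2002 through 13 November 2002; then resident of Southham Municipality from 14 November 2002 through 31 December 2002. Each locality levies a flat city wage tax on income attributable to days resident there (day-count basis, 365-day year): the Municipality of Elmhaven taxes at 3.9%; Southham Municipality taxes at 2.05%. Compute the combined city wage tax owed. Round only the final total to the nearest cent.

£5850.74

The Municipality of Elmhaven, 1 January – 13 November 2002: 317 days → £160000 × 3.9% × 317/365 = £5419.3973
Southham Municipality, 14 November – 31 December 2002: 48 days → £160000 × 2.05% × 48/365 = £431.3425
Total = £5850.7397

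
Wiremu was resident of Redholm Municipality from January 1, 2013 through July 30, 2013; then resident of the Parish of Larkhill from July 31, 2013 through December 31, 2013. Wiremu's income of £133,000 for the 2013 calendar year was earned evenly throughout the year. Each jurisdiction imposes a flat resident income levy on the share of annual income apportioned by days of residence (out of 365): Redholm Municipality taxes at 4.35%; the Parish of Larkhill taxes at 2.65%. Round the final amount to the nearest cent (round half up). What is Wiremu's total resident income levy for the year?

Redholm Municipality, January 1 – July 30, 2013: 211 days → £133,000 × 4.35% × 211/365 = £3,344.4945
The Parish of Larkhill, July 31 – December 31, 2013: 154 days → £133,000 × 2.65% × 154/365 = £1,487.0493
Total = £4,831.5438

£4,831.54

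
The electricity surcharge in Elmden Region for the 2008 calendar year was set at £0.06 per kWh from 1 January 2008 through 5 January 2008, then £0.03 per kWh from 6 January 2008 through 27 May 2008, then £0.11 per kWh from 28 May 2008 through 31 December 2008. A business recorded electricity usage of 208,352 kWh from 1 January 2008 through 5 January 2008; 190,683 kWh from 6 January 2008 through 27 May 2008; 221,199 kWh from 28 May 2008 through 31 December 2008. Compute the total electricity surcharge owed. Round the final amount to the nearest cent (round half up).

£42553.50

1 January – 5 January 2008: 208,352 kWh at £0.06/kWh → £12501.12
6 January – 27 May 2008: 190,683 kWh at £0.03/kWh → £5720.49
28 May – 31 December 2008: 221,199 kWh at £0.11/kWh → £24331.89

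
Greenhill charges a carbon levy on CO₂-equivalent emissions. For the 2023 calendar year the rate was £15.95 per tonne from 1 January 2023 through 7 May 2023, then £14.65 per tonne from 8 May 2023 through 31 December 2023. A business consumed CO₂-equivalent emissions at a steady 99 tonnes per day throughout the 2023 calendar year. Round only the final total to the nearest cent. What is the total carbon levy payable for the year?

1 January – 7 May 2023: 127 days × 99 tonnes/day = 12,573 tonnes at £15.95/tonne → £200539.35
8 May – 31 December 2023: 238 days × 99 tonnes/day = 23,562 tonnes at £14.65/tonne → £345183.30

£545722.65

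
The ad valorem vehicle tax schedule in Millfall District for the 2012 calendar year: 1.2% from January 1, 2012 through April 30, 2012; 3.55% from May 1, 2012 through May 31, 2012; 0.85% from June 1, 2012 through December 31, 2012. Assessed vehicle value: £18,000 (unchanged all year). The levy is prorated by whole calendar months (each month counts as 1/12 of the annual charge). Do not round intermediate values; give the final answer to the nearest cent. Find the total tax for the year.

January 1 – April 30, 2012: 4 months at 1.2% → £18,000 × 1.2% × 4/12 = £72.0000
May 1 – May 31, 2012: 1 month at 3.55% → £18,000 × 3.55% × 1/12 = £53.2500
June 1 – December 31, 2012: 7 months at 0.85% → £18,000 × 0.85% × 7/12 = £89.2500
Total = £214.5000

£214.50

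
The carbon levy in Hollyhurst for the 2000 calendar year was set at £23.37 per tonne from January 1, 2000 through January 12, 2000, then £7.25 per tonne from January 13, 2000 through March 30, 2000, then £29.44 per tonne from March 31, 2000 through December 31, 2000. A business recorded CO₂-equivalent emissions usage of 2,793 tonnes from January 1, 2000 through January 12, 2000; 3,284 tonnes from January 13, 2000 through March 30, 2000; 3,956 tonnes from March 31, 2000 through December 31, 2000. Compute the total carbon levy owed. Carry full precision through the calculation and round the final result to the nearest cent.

£205546.05

January 1 – January 12, 2000: 2,793 tonnes at £23.37/tonne → £65272.41
January 13 – March 30, 2000: 3,284 tonnes at £7.25/tonne → £23809.00
March 31 – December 31, 2000: 3,956 tonnes at £29.44/tonne → £116464.64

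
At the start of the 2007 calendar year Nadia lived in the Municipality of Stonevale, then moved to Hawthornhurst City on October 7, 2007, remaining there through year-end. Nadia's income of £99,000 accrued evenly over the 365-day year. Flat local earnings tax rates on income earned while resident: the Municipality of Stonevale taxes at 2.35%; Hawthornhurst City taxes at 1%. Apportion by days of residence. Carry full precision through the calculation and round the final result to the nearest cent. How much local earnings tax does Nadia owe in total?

The Municipality of Stonevale, January 1 – October 6, 2007: 279 days → £99,000 × 2.35% × 279/365 = £1,778.3384
Hawthornhurst City, October 7 – December 31, 2007: 86 days → £99,000 × 1% × 86/365 = £233.2603
Total = £2,011.5986

£2,011.60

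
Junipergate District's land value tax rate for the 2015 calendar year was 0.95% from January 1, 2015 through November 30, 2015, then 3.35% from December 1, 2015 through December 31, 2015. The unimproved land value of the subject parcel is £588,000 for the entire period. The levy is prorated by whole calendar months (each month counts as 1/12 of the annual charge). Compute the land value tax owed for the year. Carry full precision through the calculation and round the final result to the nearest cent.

January 1 – November 30, 2015: 11 months at 0.95% → £588,000 × 0.95% × 11/12 = £5,120.5000
December 1 – December 31, 2015: 1 month at 3.35% → £588,000 × 3.35% × 1/12 = £1,641.5000
Total = £6,762.0000

£6,762.00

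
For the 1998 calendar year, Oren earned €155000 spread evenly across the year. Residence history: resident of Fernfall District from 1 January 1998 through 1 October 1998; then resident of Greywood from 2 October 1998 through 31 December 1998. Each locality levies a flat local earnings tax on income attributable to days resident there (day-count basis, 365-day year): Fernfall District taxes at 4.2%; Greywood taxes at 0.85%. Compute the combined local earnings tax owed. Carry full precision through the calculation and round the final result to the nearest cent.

Fernfall District, 1 January – 1 October 1998: 274 days → €155000 × 4.2% × 274/365 = €4886.9589
Greywood, 2 October – 31 December 1998: 91 days → €155000 × 0.85% × 91/365 = €328.4726
Total = €5215.4315

€5215.43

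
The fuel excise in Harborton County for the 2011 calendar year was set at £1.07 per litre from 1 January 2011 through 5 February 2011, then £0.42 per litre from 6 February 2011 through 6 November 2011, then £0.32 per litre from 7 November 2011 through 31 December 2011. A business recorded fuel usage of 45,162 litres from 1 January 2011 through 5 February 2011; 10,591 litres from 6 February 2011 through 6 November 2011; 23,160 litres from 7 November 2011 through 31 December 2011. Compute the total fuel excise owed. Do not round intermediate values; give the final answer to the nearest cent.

£60182.76

1 January – 5 February 2011: 45,162 litres at £1.07/litre → £48323.34
6 February – 6 November 2011: 10,591 litres at £0.42/litre → £4448.22
7 November – 31 December 2011: 23,160 litres at £0.32/litre → £7411.20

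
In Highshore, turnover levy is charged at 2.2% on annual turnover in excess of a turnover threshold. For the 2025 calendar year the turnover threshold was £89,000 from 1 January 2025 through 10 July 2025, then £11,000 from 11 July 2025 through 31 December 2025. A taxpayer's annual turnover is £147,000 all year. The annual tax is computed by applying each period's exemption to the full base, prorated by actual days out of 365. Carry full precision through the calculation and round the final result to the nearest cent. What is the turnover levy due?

£2,094.04

1 January – 10 July 2025: 191 days, exemption £89,000 → (£147,000 − £89,000) × 2.2% × 191/365 = £667.7151
11 July – 31 December 2025: 174 days, exemption £11,000 → (£147,000 − £11,000) × 2.2% × 174/365 = £1,426.3233
Total = £2,094.0384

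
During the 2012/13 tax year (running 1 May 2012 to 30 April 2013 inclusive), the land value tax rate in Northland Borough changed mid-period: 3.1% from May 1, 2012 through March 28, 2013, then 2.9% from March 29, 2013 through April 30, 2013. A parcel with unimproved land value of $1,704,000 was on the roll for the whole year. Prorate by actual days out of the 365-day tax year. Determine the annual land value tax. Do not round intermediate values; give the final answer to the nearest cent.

May 1, 2012 – March 28, 2013: 332 days at 3.1% → $1,704,000 × 3.1% × 332/365 = $48,048.1315
March 29 – April 30, 2013: 33 days at 2.9% → $1,704,000 × 2.9% × 33/365 = $4,467.7479
Total = $52,515.8795

$52,515.88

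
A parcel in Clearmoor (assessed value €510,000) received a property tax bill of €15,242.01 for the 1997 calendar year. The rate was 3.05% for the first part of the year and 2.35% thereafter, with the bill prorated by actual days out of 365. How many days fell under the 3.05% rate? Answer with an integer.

333 days

Let d = days at the first rate; then 365 − d days at the second rate.
€510,000 × [3.05%·d + 2.35%·(365−d)] / 365 = €15,242.01
Solving gives d = 333, so the new rate took effect on November 30, 1997.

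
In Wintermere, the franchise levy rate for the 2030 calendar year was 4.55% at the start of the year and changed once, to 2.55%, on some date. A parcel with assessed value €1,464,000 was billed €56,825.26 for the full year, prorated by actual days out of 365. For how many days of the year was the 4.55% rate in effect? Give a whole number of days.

243 days

Let d = days at the first rate; then 365 − d days at the second rate.
€1,464,000 × [4.55%·d + 2.55%·(365−d)] / 365 = €56,825.26
Solving gives d = 243, so the new rate took effect on September 1, 2030.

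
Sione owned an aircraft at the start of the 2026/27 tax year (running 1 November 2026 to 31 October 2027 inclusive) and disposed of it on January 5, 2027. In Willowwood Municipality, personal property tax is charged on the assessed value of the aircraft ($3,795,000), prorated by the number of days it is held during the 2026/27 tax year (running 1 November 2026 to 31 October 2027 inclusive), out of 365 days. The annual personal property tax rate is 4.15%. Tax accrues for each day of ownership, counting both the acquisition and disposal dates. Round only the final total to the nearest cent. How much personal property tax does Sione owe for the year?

Days held (November 1, 2026 – January 5, 2027): 66 out of 365
Tax = $3,795,000 × 4.15% × 66/365 = $28,478.0959

$28,478.10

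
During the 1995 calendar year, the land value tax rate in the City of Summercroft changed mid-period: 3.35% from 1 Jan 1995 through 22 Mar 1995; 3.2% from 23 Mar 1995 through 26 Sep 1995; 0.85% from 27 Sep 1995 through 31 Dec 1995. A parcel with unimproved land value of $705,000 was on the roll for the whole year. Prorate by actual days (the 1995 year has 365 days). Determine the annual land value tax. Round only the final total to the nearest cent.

1 Jan – 22 Mar 1995: 81 days at 3.35% → $705,000 × 3.35% × 81/365 = $5,241.1438
23 Mar – 26 Sep 1995: 188 days at 3.2% → $705,000 × 3.2% × 188/365 = $11,619.9452
27 Sep – 31 Dec 1995: 96 days at 0.85% → $705,000 × 0.85% × 96/365 = $1,576.1096
Total = $18,437.1986

$18,437.20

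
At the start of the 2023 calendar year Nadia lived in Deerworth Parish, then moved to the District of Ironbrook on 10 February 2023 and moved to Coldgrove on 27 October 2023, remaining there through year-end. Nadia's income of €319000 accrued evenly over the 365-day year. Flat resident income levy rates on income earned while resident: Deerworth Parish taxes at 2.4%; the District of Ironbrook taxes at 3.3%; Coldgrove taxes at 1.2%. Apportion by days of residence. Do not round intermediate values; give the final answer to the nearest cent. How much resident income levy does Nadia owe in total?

Deerworth Parish, 1 January – 9 February 2023: 40 days → €319000 × 2.4% × 40/365 = €839.0137
The District of Ironbrook, 10 February – 26 October 2023: 259 days → €319000 × 3.3% × 259/365 = €7469.8438
Coldgrove, 27 October – 31 December 2023: 66 days → €319000 × 1.2% × 66/365 = €692.1863
Total = €9001.0438

€9001.04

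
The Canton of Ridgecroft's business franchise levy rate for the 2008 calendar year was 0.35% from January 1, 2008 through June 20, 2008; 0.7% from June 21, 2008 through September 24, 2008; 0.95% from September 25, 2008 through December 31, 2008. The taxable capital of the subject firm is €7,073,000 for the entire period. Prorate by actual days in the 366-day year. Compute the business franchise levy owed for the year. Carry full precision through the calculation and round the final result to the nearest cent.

January 1 – June 20, 2008: 172 days at 0.35% → €7,073,000 × 0.35% × 172/366 = €11,633.7322
June 21 – September 24, 2008: 96 days at 0.7% → €7,073,000 × 0.7% × 96/366 = €12,986.4918
September 25 – December 31, 2008: 98 days at 0.95% → €7,073,000 × 0.95% × 98/366 = €17,991.7022
Total = €42,611.9262

€42,611.93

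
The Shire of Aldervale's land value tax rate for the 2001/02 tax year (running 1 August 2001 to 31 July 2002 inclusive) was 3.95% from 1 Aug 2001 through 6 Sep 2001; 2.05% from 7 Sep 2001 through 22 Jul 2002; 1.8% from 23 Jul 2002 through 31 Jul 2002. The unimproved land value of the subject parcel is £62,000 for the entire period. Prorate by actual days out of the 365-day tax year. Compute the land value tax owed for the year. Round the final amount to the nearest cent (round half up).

£1,386.59

1 Aug – 6 Sep 2001: 37 days at 3.95% → £62,000 × 3.95% × 37/365 = £248.2548
7 Sep 2001 – 22 Jul 2002: 319 days at 2.05% → £62,000 × 2.05% × 319/365 = £1,110.8192
23 Jul – 31 Jul 2002: 9 days at 1.8% → £62,000 × 1.8% × 9/365 = £27.5178
Total = £1,386.5918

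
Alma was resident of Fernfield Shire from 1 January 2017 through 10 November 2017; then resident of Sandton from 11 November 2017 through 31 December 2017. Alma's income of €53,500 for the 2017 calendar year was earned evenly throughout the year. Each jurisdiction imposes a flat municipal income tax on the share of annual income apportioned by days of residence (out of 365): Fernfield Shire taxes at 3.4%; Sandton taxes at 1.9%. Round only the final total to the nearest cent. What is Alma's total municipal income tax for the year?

Fernfield Shire, 1 January – 10 November 2017: 314 days → €53,500 × 3.4% × 314/365 = €1,564.8384
Sandton, 11 November – 31 December 2017: 51 days → €53,500 × 1.9% × 51/365 = €142.0315
Total = €1,706.8699

€1,706.87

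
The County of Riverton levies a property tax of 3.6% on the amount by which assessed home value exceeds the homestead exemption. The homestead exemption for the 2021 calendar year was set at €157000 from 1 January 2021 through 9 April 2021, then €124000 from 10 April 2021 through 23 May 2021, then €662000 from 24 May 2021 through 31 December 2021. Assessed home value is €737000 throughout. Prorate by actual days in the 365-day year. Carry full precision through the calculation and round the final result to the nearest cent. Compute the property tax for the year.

€9965.79

1 January – 9 April 2021: 99 days, exemption €157000 → (€737000 − €157000) × 3.6% × 99/365 = €5663.3425
10 April – 23 May 2021: 44 days, exemption €124000 → (€737000 − €124000) × 3.6% × 44/365 = €2660.2521
24 May – 31 December 2021: 222 days, exemption €662000 → (€737000 − €662000) × 3.6% × 222/365 = €1642.1918
Total = €9965.7863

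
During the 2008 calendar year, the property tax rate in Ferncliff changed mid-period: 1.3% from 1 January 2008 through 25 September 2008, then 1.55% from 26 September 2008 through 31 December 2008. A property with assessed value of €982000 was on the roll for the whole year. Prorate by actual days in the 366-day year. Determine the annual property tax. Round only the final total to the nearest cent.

1 January – 25 September 2008: 269 days at 1.3% → €982000 × 1.3% × 269/366 = €9382.6612
26 September – 31 December 2008: 97 days at 1.55% → €982000 × 1.55% × 97/366 = €4033.9809
Total = €13416.6421

€13416.64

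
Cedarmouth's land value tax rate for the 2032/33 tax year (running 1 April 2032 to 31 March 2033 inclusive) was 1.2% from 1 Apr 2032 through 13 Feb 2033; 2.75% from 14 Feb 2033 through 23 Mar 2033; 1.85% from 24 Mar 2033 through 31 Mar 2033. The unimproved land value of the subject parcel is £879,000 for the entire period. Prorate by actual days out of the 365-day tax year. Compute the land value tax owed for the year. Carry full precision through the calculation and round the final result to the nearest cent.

£12,091.67

1 Apr 2032 – 13 Feb 2033: 319 days at 1.2% → £879,000 × 1.2% × 319/365 = £9,218.6630
14 Feb – 23 Mar 2033: 38 days at 2.75% → £879,000 × 2.75% × 38/365 = £2,516.5890
24 Mar – 31 Mar 2033: 8 days at 1.85% → £879,000 × 1.85% × 8/365 = £356.4164
Total = £12,091.6685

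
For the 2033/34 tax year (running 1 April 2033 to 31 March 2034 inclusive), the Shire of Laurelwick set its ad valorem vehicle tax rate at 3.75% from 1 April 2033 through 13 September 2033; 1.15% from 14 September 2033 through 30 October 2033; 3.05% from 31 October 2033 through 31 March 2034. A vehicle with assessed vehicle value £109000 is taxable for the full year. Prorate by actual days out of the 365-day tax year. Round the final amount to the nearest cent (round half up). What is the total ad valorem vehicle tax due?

£3404.83

1 April – 13 September 2033: 166 days at 3.75% → £109000 × 3.75% × 166/365 = £1858.9726
14 September – 30 October 2033: 47 days at 1.15% → £109000 × 1.15% × 47/365 = £161.4096
31 October 2033 – 31 March 2034: 152 days at 3.05% → £109000 × 3.05% × 152/365 = £1384.4493
Total = £3404.8315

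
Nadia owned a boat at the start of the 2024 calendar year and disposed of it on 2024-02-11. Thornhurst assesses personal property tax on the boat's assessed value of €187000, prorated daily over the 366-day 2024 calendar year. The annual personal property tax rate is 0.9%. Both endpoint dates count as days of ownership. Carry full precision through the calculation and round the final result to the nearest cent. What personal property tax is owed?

€193.13

Days held (2024-01-01 to 2024-02-11): 42 out of 366
Tax = €187000 × 0.9% × 42/366 = €193.1311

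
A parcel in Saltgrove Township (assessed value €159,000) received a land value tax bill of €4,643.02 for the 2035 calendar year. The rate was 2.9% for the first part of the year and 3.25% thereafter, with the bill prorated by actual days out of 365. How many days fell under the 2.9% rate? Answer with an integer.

Let d = days at the first rate; then 365 − d days at the second rate.
€159,000 × [2.9%·d + 3.25%·(365−d)] / 365 = €4,643.02
Solving gives d = 344, so the new rate took effect on December 11, 2035.

344 days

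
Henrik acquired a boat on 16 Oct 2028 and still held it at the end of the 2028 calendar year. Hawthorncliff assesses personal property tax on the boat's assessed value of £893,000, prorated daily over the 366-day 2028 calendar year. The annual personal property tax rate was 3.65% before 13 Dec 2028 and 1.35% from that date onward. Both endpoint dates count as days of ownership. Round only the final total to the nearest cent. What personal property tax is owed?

£5,791.08

16 Oct – 12 Dec 2028: 58 days at 3.65% → £893,000 × 3.65% × 58/366 = £5,165.2486
13 Dec – 31 Dec 2028: 19 days at 1.35% → £893,000 × 1.35% × 19/366 = £625.8320
Total = £5,791.0806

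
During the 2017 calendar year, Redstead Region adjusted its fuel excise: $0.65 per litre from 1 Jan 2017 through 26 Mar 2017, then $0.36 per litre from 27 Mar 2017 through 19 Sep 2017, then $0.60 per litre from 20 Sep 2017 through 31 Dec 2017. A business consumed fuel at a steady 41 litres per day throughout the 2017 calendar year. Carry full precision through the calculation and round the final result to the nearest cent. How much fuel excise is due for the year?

1 Jan – 26 Mar 2017: 85 days × 41 litres/day = 3,485 litres at $0.65/litre → $2,265.25
27 Mar – 19 Sep 2017: 177 days × 41 litres/day = 7,257 litres at $0.36/litre → $2,612.52
20 Sep – 31 Dec 2017: 103 days × 41 litres/day = 4,223 litres at $0.60/litre → $2,533.80

$7,411.57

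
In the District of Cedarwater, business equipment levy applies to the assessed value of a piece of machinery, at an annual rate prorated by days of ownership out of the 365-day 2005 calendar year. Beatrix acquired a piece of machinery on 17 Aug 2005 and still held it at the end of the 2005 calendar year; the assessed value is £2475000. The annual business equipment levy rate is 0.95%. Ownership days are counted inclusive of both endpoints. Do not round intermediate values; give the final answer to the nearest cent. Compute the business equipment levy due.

Days held (17 Aug – 31 Dec 2005): 137 out of 365
Tax = £2475000 × 0.95% × 137/365 = £8825.2397

£8825.24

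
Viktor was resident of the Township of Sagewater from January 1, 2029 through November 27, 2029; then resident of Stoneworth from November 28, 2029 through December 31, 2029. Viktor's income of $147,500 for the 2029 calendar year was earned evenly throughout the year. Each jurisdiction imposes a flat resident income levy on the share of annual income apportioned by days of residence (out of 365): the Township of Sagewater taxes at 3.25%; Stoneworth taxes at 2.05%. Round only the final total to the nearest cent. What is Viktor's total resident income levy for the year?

The Township of Sagewater, January 1 – November 27, 2029: 331 days → $147,500 × 3.25% × 331/365 = $4,347.2089
Stoneworth, November 28 – December 31, 2029: 34 days → $147,500 × 2.05% × 34/365 = $281.6644
Total = $4,628.8733

$4,628.87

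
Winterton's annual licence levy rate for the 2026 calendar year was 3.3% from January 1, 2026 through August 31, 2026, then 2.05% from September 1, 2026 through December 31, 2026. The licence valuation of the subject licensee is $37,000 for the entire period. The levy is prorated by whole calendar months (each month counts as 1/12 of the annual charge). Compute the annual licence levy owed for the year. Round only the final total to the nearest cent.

$1,066.83

January 1 – August 31, 2026: 8 months at 3.3% → $37,000 × 3.3% × 8/12 = $814.0000
September 1 – December 31, 2026: 4 months at 2.05% → $37,000 × 2.05% × 4/12 = $252.8333
Total = $1,066.8333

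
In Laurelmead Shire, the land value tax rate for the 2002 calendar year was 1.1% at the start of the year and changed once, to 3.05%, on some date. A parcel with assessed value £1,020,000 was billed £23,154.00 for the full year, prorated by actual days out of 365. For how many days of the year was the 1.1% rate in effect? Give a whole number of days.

146 days

Let d = days at the first rate; then 365 − d days at the second rate.
£1,020,000 × [1.1%·d + 3.05%·(365−d)] / 365 = £23,154.00
Solving gives d = 146, so the new rate took effect on May 27, 2002.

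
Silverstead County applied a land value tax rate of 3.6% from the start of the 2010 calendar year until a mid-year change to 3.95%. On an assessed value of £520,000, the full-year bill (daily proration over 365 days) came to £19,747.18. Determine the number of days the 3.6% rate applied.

159 days

Let d = days at the first rate; then 365 − d days at the second rate.
£520,000 × [3.6%·d + 3.95%·(365−d)] / 365 = £19,747.18
Solving gives d = 159, so the new rate took effect on 9 June 2010.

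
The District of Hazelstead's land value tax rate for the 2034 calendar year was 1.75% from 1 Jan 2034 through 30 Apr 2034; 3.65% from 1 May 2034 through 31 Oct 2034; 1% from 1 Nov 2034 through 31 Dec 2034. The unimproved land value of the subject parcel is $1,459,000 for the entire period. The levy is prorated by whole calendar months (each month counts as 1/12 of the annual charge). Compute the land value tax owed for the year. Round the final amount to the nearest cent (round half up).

$37,569.25

1 Jan – 30 Apr 2034: 4 months at 1.75% → $1,459,000 × 1.75% × 4/12 = $8,510.8333
1 May – 31 Oct 2034: 6 months at 3.65% → $1,459,000 × 3.65% × 6/12 = $26,626.7500
1 Nov – 31 Dec 2034: 2 months at 1% → $1,459,000 × 1% × 2/12 = $2,431.6667
Total = $37,569.2500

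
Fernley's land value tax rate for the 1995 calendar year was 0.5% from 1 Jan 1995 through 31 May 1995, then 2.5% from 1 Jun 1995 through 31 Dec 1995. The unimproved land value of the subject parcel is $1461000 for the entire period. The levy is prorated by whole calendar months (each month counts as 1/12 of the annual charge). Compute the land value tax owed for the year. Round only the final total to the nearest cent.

$24350.00

1 Jan – 31 May 1995: 5 months at 0.5% → $1461000 × 0.5% × 5/12 = $3043.7500
1 Jun – 31 Dec 1995: 7 months at 2.5% → $1461000 × 2.5% × 7/12 = $21306.2500
Total = $24350.0000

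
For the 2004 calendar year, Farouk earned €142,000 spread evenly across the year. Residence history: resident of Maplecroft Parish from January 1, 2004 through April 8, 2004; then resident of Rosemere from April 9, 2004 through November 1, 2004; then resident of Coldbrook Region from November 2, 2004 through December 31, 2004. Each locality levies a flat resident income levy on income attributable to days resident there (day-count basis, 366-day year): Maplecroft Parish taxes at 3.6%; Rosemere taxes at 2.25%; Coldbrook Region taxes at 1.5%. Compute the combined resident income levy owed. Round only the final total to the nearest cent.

Maplecroft Parish, January 1 – April 8, 2004: 99 days → €142,000 × 3.6% × 99/366 = €1,382.7541
Rosemere, April 9 – November 1, 2004: 207 days → €142,000 × 2.25% × 207/366 = €1,807.0082
Coldbrook Region, November 2 – December 31, 2004: 60 days → €142,000 × 1.5% × 60/366 = €349.1803
Total = €3,538.9426

€3,538.94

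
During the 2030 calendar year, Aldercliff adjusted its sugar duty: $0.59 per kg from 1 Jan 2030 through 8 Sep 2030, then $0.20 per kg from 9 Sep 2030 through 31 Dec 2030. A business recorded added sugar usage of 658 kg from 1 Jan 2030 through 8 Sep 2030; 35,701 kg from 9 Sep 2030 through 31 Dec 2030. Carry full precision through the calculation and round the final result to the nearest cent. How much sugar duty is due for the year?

$7,528.42

1 Jan – 8 Sep 2030: 658 kg at $0.59/kg → $388.22
9 Sep – 31 Dec 2030: 35,701 kg at $0.20/kg → $7,140.20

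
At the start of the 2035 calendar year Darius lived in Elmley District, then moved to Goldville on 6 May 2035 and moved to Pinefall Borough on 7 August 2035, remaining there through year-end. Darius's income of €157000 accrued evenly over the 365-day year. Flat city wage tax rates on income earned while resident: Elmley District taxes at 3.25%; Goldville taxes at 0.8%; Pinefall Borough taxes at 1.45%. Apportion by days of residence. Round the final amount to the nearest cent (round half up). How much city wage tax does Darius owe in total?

€2984.29

Elmley District, 1 January – 5 May 2035: 125 days → €157000 × 3.25% × 125/365 = €1747.4315
Goldville, 6 May – 6 August 2035: 93 days → €157000 × 0.8% × 93/365 = €320.0219
Pinefall Borough, 7 August – 31 December 2035: 147 days → €157000 × 1.45% × 147/365 = €916.8370
Total = €2984.2904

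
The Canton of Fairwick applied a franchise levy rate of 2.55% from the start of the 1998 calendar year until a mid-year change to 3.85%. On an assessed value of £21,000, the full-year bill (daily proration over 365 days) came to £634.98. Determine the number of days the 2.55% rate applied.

232 days

Let d = days at the first rate; then 365 − d days at the second rate.
£21,000 × [2.55%·d + 3.85%·(365−d)] / 365 = £634.98
Solving gives d = 232, so the new rate took effect on August 21, 1998.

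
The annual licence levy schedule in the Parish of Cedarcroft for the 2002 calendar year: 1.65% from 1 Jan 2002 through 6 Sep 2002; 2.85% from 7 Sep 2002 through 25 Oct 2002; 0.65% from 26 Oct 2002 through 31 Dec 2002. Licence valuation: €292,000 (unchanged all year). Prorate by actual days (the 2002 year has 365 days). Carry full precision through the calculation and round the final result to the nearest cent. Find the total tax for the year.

€4,752.40

1 Jan – 6 Sep 2002: 249 days at 1.65% → €292,000 × 1.65% × 249/365 = €3,286.8000
7 Sep – 25 Oct 2002: 49 days at 2.85% → €292,000 × 2.85% × 49/365 = €1,117.2000
26 Oct – 31 Dec 2002: 67 days at 0.65% → €292,000 × 0.65% × 67/365 = €348.4000
Total = €4,752.4000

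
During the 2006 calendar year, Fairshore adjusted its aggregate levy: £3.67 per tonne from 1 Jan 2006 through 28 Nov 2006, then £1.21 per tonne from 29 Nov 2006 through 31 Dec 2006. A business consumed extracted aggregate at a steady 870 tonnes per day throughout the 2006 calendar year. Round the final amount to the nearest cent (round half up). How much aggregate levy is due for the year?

1 Jan – 28 Nov 2006: 332 days × 870 tonnes/day = 288,840 tonnes at £3.67/tonne → £1060042.80
29 Nov – 31 Dec 2006: 33 days × 870 tonnes/day = 28,710 tonnes at £1.21/tonne → £34739.10

£1094781.90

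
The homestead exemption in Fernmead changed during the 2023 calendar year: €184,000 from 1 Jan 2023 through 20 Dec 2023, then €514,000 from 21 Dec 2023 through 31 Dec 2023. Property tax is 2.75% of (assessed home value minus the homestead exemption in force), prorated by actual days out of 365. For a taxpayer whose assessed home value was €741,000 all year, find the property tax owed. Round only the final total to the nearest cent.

€15,044.01

1 Jan – 20 Dec 2023: 354 days, exemption €184,000 → (€741,000 − €184,000) × 2.75% × 354/365 = €14,855.8767
21 Dec – 31 Dec 2023: 11 days, exemption €514,000 → (€741,000 − €514,000) × 2.75% × 11/365 = €188.1301
Total = €15,044.0068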